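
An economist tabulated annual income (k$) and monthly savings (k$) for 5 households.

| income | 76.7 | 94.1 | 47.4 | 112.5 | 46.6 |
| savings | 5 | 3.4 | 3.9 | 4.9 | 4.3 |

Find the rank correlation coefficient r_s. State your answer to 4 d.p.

0.1000

Rank income: 3, 4, 2, 5, 1
Rank savings: 5, 1, 2, 4, 3
d = rank(income) − rank(savings): -2, 3, 0, 1, -2; Σd² = 18
ρ = 1 − 6Σd² / [n(n²−1)] = 1 − 6×18 / (5×24) = 1 − 108/120 ≈ 0.1000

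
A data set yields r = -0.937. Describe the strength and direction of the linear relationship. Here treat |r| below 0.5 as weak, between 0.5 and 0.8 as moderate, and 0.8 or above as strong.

r = -0.937 < 0 so the relationship is negative.
|r| = 0.937, which falls in the strong range.

strong negative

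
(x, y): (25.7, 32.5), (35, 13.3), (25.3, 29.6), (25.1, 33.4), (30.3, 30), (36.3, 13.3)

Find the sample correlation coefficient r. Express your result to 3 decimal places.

-0.940

n = 6, Σx = 177.7, Σy = 152.1, Σx² = 5391.37, Σy² = 4301.75, Σxy = 4279.76
nΣxy − ΣxΣy = 25678.56 − 27028.17 = -1349.61
nΣx² − (Σx)² = 32348.22 − 31577.29 = 770.93; nΣy² − (Σy)² = 25810.5 − 23134.41 = 2676.09
r = -1349.61 / √(770.93 × 2676.09) = -1349.61 / 1436.3419 ≈ -0.940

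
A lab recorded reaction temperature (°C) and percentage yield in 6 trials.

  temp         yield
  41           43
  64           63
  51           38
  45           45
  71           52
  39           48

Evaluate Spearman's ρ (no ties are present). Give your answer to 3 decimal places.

Rank temp: 2, 5, 4, 3, 6, 1
Rank yield: 2, 6, 1, 3, 5, 4
d = rank(temp) − rank(yield): 0, -1, 3, 0, 1, -3; Σd² = 20
ρ = 1 − 6Σd² / [n(n²−1)] = 1 − 6×20 / (6×35) = 1 − 120/210 ≈ 0.429

0.429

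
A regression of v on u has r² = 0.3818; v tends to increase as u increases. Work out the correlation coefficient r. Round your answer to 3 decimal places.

0.618

|r| = √0.3818 = 0.618
The association is positive, so r = 0.618.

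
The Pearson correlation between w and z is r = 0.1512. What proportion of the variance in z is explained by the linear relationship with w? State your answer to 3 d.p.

r² = (0.1512)² = 0.023

0.023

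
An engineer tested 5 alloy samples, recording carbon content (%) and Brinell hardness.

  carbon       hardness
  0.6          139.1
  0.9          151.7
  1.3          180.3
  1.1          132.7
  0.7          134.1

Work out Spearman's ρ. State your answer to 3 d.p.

0.300

Rank carbon: 1, 3, 5, 4, 2
Rank hardness: 3, 4, 5, 1, 2
d = rank(carbon) − rank(hardness): -2, -1, 0, 3, 0; Σd² = 14
ρ = 1 − 6Σd² / [n(n²−1)] = 1 − 6×14 / (5×24) = 1 − 84/120 ≈ 0.300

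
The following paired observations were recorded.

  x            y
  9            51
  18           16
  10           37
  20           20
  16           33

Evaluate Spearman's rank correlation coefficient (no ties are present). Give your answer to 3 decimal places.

Rank x: 1, 4, 2, 5, 3
Rank y: 5, 1, 4, 2, 3
d = rank(x) − rank(y): -4, 3, -2, 3, 0; Σd² = 38
ρ = 1 − 6Σd² / [n(n²−1)] = 1 − 6×38 / (5×24) = 1 − 228/120 ≈ -0.900

-0.900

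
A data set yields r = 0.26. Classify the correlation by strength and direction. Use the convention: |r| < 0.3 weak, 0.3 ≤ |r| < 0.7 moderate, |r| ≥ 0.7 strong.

r = 0.26 > 0 so the relationship is positive.
|r| = 0.26, which falls in the weak range.

weak positive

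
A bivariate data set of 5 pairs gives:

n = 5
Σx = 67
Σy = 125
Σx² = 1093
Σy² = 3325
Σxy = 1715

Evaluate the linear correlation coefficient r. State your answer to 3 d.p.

0.202

r = (nΣxy − ΣxΣy) / √[(nΣx² − (Σx)²)(nΣy² − (Σy)²)]
Numerator: 5×1715 − 67×125 = 200
Denominator: √[(5465 − 4489)(16625 − 15625)] = √[976 × 1000] = 987.9271
r = 200 / 987.9271 ≈ 0.202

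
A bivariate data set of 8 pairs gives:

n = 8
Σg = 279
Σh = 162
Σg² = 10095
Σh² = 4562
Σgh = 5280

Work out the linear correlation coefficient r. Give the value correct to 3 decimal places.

-0.541

r = (nΣgh − ΣgΣh) / √[(nΣg² − (Σg)²)(nΣh² − (Σh)²)]
Numerator: 8×5280 − 279×162 = -2958
Denominator: √[(80760 − 77841)(36496 − 26244)] = √[2919 × 10252] = 5470.4285
r = -2958 / 5470.4285 ≈ -0.541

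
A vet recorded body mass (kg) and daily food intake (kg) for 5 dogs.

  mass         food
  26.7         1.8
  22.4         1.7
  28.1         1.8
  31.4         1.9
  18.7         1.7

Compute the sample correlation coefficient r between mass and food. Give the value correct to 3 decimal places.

0.947

n = 5, Σx = 127.3, Σy = 8.9, Σx² = 3339.91, Σy² = 15.87, Σxy = 228.17
nΣxy − ΣxΣy = 1140.85 − 1132.97 = 7.88
nΣx² − (Σx)² = 16699.55 − 16205.29 = 494.26; nΣy² − (Σy)² = 79.35 − 79.21 = 0.14
r = 7.88 / √(494.26 × 0.14) = 7.88 / 8.3184 ≈ 0.947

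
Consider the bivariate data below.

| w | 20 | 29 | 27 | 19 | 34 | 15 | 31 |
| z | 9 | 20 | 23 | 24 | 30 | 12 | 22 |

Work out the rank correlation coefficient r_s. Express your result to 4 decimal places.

0.4643

Rank w: 3, 5, 4, 2, 7, 1, 6
Rank z: 1, 3, 5, 6, 7, 2, 4
d = rank(w) − rank(z): 2, 2, -1, -4, 0, -1, 2; Σd² = 30
ρ = 1 − 6Σd² / [n(n²−1)] = 1 − 6×30 / (7×48) = 1 − 180/336 ≈ 0.4643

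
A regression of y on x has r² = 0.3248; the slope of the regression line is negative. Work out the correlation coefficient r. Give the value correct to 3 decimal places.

|r| = √0.3248 = 0.570
The association is negative, so r = −0.570.

-0.570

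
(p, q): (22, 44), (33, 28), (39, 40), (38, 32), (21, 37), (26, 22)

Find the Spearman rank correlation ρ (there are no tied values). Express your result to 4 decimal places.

Rank p: 2, 4, 6, 5, 1, 3
Rank q: 6, 2, 5, 3, 4, 1
d = rank(p) − rank(q): -4, 2, 1, 2, -3, 2; Σd² = 38
ρ = 1 − 6Σd² / [n(n²−1)] = 1 − 6×38 / (6×35) = 1 − 228/210 ≈ -0.0857

-0.0857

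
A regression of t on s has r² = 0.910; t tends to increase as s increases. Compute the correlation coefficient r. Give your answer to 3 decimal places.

|r| = √0.910 = 0.954
The association is positive, so r = 0.954.

0.954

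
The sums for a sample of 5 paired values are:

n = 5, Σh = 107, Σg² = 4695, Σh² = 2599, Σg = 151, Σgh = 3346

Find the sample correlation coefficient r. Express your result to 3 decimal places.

r = (nΣgh − ΣgΣh) / √[(nΣg² − (Σg)²)(nΣh² − (Σh)²)]
Numerator: 5×3346 − 151×107 = 573
Denominator: √[(23475 − 22801)(12995 − 11449)] = √[674 × 1546] = 1020.7860
r = 573 / 1020.7860 ≈ 0.561

0.561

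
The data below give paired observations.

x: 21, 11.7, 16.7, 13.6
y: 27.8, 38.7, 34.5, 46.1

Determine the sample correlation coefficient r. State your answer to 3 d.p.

-0.825

n = 4, Σx = 63, Σy = 147.1, Σx² = 1041.74, Σy² = 5585.99, Σxy = 2239.7
nΣxy − ΣxΣy = 8958.8 − 9267.3 = -308.5
nΣx² − (Σx)² = 4166.96 − 3969 = 197.96; nΣy² − (Σy)² = 22343.96 − 21638.41 = 705.55
r = -308.5 / √(197.96 × 705.55) = -308.5 / 373.7254 ≈ -0.825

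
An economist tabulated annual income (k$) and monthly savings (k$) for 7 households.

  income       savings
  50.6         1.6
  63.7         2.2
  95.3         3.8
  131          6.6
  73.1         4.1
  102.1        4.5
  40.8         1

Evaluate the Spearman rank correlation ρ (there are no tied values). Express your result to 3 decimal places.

Rank income: 2, 3, 5, 7, 4, 6, 1
Rank savings: 2, 3, 4, 7, 5, 6, 1
d = rank(income) − rank(savings): 0, 0, 1, 0, -1, 0, 0; Σd² = 2
ρ = 1 − 6Σd² / [n(n²−1)] = 1 − 6×2 / (7×48) = 1 − 12/336 ≈ 0.964

0.964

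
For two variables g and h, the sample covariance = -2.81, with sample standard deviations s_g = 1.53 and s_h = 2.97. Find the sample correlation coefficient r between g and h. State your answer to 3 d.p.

-0.618

r = Cov(g,h) / (s_g · s_h) = -2.81 / (1.53 × 2.97)
  = -2.81 / 4.5441 ≈ -0.618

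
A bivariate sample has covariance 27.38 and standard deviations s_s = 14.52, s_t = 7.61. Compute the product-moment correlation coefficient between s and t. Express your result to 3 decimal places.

0.248

r = Cov(s,t) / (s_s · s_t) = 27.38 / (14.52 × 7.61)
  = 27.38 / 110.4972 ≈ 0.248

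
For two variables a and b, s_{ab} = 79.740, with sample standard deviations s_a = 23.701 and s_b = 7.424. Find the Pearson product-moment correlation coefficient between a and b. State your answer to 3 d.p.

0.453

r = Cov(a,b) / (s_a · s_b) = 79.740 / (23.701 × 7.424)
  = 79.740 / 175.9562 ≈ 0.453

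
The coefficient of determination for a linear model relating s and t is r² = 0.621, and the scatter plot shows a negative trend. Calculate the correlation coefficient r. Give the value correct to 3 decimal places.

-0.788

|r| = √0.621 = 0.788
The association is negative, so r = −0.788.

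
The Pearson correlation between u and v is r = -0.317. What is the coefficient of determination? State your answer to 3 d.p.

0.100

r² = (-0.317)² = 0.100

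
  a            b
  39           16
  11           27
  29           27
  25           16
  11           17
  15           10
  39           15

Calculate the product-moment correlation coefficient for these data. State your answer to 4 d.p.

n = 7, Σa = 169, Σb = 128, Σa² = 4975, Σb² = 2584, Σab = 3026
nΣab − ΣaΣb = 21182 − 21632 = -450
nΣa² − (Σa)² = 34825 − 28561 = 6264; nΣb² − (Σb)² = 18088 − 16384 = 1704
r = -450 / √(6264 × 1704) = -450 / 3267.0868 ≈ -0.1377

-0.1377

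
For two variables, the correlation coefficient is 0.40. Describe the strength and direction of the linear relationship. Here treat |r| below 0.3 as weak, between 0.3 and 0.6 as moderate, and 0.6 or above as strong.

r = 0.40 > 0 so the relationship is positive.
|r| = 0.40, which falls in the moderate range.

moderate positive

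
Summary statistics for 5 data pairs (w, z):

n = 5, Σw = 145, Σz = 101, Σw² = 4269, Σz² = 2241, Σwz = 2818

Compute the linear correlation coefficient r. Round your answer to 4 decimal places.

r = (nΣwz − ΣwΣz) / √[(nΣw² − (Σw)²)(nΣz² − (Σz)²)]
Numerator: 5×2818 − 145×101 = -555
Denominator: √[(21345 − 21025)(11205 − 10201)] = √[320 × 1004] = 566.8157
r = -555 / 566.8157 ≈ -0.9792

-0.9792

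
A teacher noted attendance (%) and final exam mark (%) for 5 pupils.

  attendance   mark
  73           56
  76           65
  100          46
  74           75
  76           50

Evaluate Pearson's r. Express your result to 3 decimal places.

n = 5, Σx = 399, Σy = 292, Σx² = 32357, Σy² = 17602, Σxy = 22978
nΣxy − ΣxΣy = 114890 − 116508 = -1618
nΣx² − (Σx)² = 161785 − 159201 = 2584; nΣy² − (Σy)² = 88010 − 85264 = 2746
r = -1618 / √(2584 × 2746) = -1618 / 2663.7688 ≈ -0.607

-0.607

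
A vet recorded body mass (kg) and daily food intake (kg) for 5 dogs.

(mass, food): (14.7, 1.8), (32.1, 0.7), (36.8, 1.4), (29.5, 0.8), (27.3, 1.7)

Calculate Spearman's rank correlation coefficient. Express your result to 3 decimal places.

Rank mass: 1, 4, 5, 3, 2
Rank food: 5, 1, 3, 2, 4
d = rank(mass) − rank(food): -4, 3, 2, 1, -2; Σd² = 34
ρ = 1 − 6Σd² / [n(n²−1)] = 1 − 6×34 / (5×24) = 1 − 204/120 ≈ -0.700

-0.700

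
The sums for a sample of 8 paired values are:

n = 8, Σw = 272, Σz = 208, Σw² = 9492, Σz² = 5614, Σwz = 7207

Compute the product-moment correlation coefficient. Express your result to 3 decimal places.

r = (nΣwz − ΣwΣz) / √[(nΣw² − (Σw)²)(nΣz² − (Σz)²)]
Numerator: 8×7207 − 272×208 = 1080
Denominator: √[(75936 − 73984)(44912 − 43264)] = √[1952 × 1648] = 1793.5707
r = 1080 / 1793.5707 ≈ 0.602

0.602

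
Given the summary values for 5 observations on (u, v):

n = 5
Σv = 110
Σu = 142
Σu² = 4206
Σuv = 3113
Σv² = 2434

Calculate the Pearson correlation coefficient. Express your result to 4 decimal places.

-0.2234

r = (nΣuv − ΣuΣv) / √[(nΣu² − (Σu)²)(nΣv² − (Σv)²)]
Numerator: 5×3113 − 142×110 = -55
Denominator: √[(21030 − 20164)(12170 − 12100)] = √[866 × 70] = 246.2113
r = -55 / 246.2113 ≈ -0.2234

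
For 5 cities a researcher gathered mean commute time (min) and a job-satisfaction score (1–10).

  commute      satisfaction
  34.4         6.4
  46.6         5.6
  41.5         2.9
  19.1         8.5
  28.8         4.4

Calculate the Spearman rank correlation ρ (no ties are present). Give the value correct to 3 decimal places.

Rank commute: 3, 5, 4, 1, 2
Rank satisfaction: 4, 3, 1, 5, 2
d = rank(commute) − rank(satisfaction): -1, 2, 3, -4, 0; Σd² = 30
ρ = 1 − 6Σd² / [n(n²−1)] = 1 − 6×30 / (5×24) = 1 − 180/120 ≈ -0.500

-0.500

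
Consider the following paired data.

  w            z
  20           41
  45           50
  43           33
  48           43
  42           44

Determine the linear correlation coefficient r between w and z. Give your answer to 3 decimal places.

0.165

n = 5, Σw = 198, Σz = 211, Σw² = 8342, Σz² = 9055, Σwz = 8401
nΣwz − ΣwΣz = 42005 − 41778 = 227
nΣw² − (Σw)² = 41710 − 39204 = 2506; nΣz² − (Σz)² = 45275 − 44521 = 754
r = 227 / √(2506 × 754) = 227 / 1374.5996 ≈ 0.165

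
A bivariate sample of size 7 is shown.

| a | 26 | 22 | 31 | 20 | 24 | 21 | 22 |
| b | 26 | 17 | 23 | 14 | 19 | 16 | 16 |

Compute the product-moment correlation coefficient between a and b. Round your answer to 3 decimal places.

n = 7, Σa = 166, Σb = 131, Σa² = 4022, Σb² = 2563, Σab = 3187
nΣab − ΣaΣb = 22309 − 21746 = 563
nΣa² − (Σa)² = 28154 − 27556 = 598; nΣb² − (Σb)² = 17941 − 17161 = 780
r = 563 / √(598 × 780) = 563 / 682.9641 ≈ 0.824

0.824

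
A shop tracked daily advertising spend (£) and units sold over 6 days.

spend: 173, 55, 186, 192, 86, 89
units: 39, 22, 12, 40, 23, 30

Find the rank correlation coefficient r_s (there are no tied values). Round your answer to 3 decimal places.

Rank spend: 4, 1, 5, 6, 2, 3
Rank units: 5, 2, 1, 6, 3, 4
d = rank(spend) − rank(units): -1, -1, 4, 0, -1, -1; Σd² = 20
ρ = 1 − 6Σd² / [n(n²−1)] = 1 − 6×20 / (6×35) = 1 − 120/210 ≈ 0.429

0.429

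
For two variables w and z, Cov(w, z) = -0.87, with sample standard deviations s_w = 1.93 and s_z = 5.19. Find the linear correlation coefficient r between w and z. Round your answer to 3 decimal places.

r = Cov(w,z) / (s_w · s_z) = -0.87 / (1.93 × 5.19)
  = -0.87 / 10.0167 ≈ -0.087

-0.087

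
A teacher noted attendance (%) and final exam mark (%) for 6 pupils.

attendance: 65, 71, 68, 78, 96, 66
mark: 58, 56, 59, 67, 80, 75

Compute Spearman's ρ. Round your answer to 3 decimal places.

0.429

Rank attendance: 1, 4, 3, 5, 6, 2
Rank mark: 2, 1, 3, 4, 6, 5
d = rank(attendance) − rank(mark): -1, 3, 0, 1, 0, -3; Σd² = 20
ρ = 1 − 6Σd² / [n(n²−1)] = 1 − 6×20 / (6×35) = 1 − 120/210 ≈ 0.429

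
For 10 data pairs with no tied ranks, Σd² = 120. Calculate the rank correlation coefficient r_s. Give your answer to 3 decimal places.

0.273

ρ = 1 − 6Σd² / [n(n²−1)] = 1 − 6×120 / (10×99)
  = 1 − 720/990 = 1 − 0.7273 ≈ 0.273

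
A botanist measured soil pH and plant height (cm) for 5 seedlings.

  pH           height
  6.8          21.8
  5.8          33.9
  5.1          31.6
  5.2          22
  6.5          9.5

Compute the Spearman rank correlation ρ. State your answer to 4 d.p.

-0.6000

Rank pH: 5, 3, 1, 2, 4
Rank height: 2, 5, 4, 3, 1
d = rank(pH) − rank(height): 3, -2, -3, -1, 3; Σd² = 32
ρ = 1 − 6Σd² / [n(n²−1)] = 1 − 6×32 / (5×24) = 1 − 192/120 ≈ -0.6000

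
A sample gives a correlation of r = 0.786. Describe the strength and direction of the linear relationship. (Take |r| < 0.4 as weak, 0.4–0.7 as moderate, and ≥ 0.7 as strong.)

strong positive

r = 0.786 > 0 so the relationship is positive.
|r| = 0.786, which falls in the strong range.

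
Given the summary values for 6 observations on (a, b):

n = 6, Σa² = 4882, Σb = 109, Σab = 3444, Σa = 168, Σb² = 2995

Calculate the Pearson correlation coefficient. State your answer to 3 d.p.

r = (nΣab − ΣaΣb) / √[(nΣa² − (Σa)²)(nΣb² − (Σb)²)]
Numerator: 6×3444 − 168×109 = 2352
Denominator: √[(29292 − 28224)(17970 − 11881)] = √[1068 × 6089] = 2550.1082
r = 2352 / 2550.1082 ≈ 0.922

0.922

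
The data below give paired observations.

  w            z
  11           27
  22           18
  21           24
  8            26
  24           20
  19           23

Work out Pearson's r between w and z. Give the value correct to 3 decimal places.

n = 6, Σw = 105, Σz = 138, Σw² = 2047, Σz² = 3234, Σwz = 2322
nΣwz − ΣwΣz = 13932 − 14490 = -558
nΣw² − (Σw)² = 12282 − 11025 = 1257; nΣz² − (Σz)² = 19404 − 19044 = 360
r = -558 / √(1257 × 360) = -558 / 672.6961 ≈ -0.829

-0.829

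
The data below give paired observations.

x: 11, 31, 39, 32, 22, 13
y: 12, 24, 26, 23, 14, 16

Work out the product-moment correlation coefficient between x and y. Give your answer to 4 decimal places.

0.9258

n = 6, Σx = 148, Σy = 115, Σx² = 4280, Σy² = 2377, Σxy = 3142
nΣxy − ΣxΣy = 18852 − 17020 = 1832
nΣx² − (Σx)² = 25680 − 21904 = 3776; nΣy² − (Σy)² = 14262 − 13225 = 1037
r = 1832 / √(3776 × 1037) = 1832 / 1978.8158 ≈ 0.9258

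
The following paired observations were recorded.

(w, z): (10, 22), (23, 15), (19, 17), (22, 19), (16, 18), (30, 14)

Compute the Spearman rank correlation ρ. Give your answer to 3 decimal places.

Rank w: 1, 5, 3, 4, 2, 6
Rank z: 6, 2, 3, 5, 4, 1
d = rank(w) − rank(z): -5, 3, 0, -1, -2, 5; Σd² = 64
ρ = 1 − 6Σd² / [n(n²−1)] = 1 − 6×64 / (6×35) = 1 − 384/210 ≈ -0.829

-0.829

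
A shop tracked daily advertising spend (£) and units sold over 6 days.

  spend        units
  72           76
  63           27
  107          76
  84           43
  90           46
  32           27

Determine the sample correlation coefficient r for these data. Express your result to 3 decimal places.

n = 6, Σx = 448, Σy = 295, Σx² = 36782, Σy² = 16975, Σxy = 23921
nΣxy − ΣxΣy = 143526 − 132160 = 11366
nΣx² − (Σx)² = 220692 − 200704 = 19988; nΣy² − (Σy)² = 101850 − 87025 = 14825
r = 11366 / √(19988 × 14825) = 11366 / 17214.0088 ≈ 0.660

0.660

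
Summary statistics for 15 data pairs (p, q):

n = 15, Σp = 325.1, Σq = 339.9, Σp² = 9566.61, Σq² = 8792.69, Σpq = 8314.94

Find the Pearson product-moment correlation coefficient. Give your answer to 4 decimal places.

0.5719

r = (nΣpq − ΣpΣq) / √[(nΣp² − (Σp)²)(nΣq² − (Σq)²)]
Numerator: 15×8314.94 − 325.1×339.9 = 14222.61
Denominator: √[(143499.15 − 105690.01)(131890.35 − 115532.01)] = √[37809.14 × 16358.34] = 24869.5550
r = 14222.61 / 24869.5550 ≈ 0.5719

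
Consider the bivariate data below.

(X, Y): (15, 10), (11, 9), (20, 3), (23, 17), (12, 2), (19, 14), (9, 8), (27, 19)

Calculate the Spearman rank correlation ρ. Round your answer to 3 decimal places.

Rank X: 4, 2, 6, 7, 3, 5, 1, 8
Rank Y: 5, 4, 2, 7, 1, 6, 3, 8
d = rank(X) − rank(Y): -1, -2, 4, 0, 2, -1, -2, 0; Σd² = 30
ρ = 1 − 6Σd² / [n(n²−1)] = 1 − 6×30 / (8×63) = 1 − 180/504 ≈ 0.643

0.643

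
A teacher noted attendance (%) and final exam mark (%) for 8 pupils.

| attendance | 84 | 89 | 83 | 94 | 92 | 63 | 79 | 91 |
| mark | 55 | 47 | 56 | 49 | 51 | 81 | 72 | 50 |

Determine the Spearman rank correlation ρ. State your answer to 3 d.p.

-0.833

Rank attendance: 4, 5, 3, 8, 7, 1, 2, 6
Rank mark: 5, 1, 6, 2, 4, 8, 7, 3
d = rank(attendance) − rank(mark): -1, 4, -3, 6, 3, -7, -5, 3; Σd² = 154
ρ = 1 − 6Σd² / [n(n²−1)] = 1 − 6×154 / (8×63) = 1 − 924/504 ≈ -0.833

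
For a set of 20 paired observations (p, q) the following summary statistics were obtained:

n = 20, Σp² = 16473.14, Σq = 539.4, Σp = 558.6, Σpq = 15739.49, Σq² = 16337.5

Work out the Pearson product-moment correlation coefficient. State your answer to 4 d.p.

r = (nΣpq − ΣpΣq) / √[(nΣp² − (Σp)²)(nΣq² − (Σq)²)]
Numerator: 20×15739.49 − 558.6×539.4 = 13480.96
Denominator: √[(329462.8 − 312033.96)(326750 − 290952.36)] = √[17428.84 × 35797.64] = 24978.2173
r = 13480.96 / 24978.2173 ≈ 0.5397

0.5397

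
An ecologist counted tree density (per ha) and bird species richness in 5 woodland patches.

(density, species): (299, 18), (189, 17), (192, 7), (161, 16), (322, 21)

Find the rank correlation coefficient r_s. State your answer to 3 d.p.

Rank density: 4, 2, 3, 1, 5
Rank species: 4, 3, 1, 2, 5
d = rank(density) − rank(species): 0, -1, 2, -1, 0; Σd² = 6
ρ = 1 − 6Σd² / [n(n²−1)] = 1 − 6×6 / (5×24) = 1 − 36/120 ≈ 0.700

0.700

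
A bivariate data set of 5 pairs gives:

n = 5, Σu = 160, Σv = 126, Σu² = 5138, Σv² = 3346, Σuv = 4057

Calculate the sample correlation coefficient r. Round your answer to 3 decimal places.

r = (nΣuv − ΣuΣv) / √[(nΣu² − (Σu)²)(nΣv² − (Σv)²)]
Numerator: 5×4057 − 160×126 = 125
Denominator: √[(25690 − 25600)(16730 − 15876)] = √[90 × 854] = 277.2364
r = 125 / 277.2364 ≈ 0.451

0.451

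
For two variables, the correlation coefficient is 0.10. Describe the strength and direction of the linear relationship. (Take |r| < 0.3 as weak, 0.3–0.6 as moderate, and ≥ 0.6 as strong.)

r = 0.10 > 0 so the relationship is positive.
|r| = 0.10, which falls in the weak range.

weak positive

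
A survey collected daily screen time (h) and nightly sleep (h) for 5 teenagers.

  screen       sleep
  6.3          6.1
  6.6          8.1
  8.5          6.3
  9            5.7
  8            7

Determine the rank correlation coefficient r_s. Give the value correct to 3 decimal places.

-0.400

Rank screen: 1, 2, 4, 5, 3
Rank sleep: 2, 5, 3, 1, 4
d = rank(screen) − rank(sleep): -1, -3, 1, 4, -1; Σd² = 28
ρ = 1 − 6Σd² / [n(n²−1)] = 1 − 6×28 / (5×24) = 1 − 168/120 ≈ -0.400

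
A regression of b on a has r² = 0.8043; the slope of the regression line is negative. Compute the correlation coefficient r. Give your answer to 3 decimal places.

-0.897

|r| = √0.8043 = 0.897
The association is negative, so r = −0.897.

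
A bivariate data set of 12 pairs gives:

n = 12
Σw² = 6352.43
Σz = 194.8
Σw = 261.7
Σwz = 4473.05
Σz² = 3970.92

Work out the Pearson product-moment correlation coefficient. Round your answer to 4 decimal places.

0.3112

r = (nΣwz − ΣwΣz) / √[(nΣw² − (Σw)²)(nΣz² − (Σz)²)]
Numerator: 12×4473.05 − 261.7×194.8 = 2697.44
Denominator: √[(76229.16 − 68486.89)(47651.04 − 37947.04)] = √[7742.27 × 9704] = 8667.8133
r = 2697.44 / 8667.8133 ≈ 0.3112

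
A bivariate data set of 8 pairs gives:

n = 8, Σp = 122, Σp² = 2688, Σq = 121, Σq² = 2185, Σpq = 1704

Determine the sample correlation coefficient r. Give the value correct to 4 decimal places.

r = (nΣpq − ΣpΣq) / √[(nΣp² − (Σp)²)(nΣq² − (Σq)²)]
Numerator: 8×1704 − 122×121 = -1130
Denominator: √[(21504 − 14884)(17480 − 14641)] = √[6620 × 2839] = 4335.2255
r = -1130 / 4335.2255 ≈ -0.2607

-0.2607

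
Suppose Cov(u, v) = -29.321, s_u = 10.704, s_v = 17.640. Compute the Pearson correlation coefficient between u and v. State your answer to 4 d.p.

r = Cov(u,v) / (s_u · s_v) = -29.321 / (10.704 × 17.640)
  = -29.321 / 188.8186 ≈ -0.1553

-0.1553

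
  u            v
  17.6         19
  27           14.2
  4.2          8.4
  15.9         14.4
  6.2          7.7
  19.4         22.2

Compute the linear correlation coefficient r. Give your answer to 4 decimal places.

n = 6, Σu = 90.3, Σv = 85.9, Σu² = 1724.01, Σv² = 1392.69, Σuv = 1460.46
nΣuv − ΣuΣv = 8762.76 − 7756.77 = 1005.99
nΣu² − (Σu)² = 10344.06 − 8154.09 = 2189.97; nΣv² − (Σv)² = 8356.14 − 7378.81 = 977.33
r = 1005.99 / √(2189.97 × 977.33) = 1005.99 / 1462.9844 ≈ 0.6876

0.6876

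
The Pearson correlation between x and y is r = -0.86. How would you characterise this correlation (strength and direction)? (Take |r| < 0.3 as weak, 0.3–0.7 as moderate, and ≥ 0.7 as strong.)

r = -0.86 < 0 so the relationship is negative.
|r| = 0.86, which falls in the strong range.

strong negative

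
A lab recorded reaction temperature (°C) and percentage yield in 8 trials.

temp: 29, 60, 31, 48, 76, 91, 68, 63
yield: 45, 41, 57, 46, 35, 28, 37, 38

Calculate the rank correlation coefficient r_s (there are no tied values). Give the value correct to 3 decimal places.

-0.929

Rank temp: 1, 4, 2, 3, 7, 8, 6, 5
Rank yield: 6, 5, 8, 7, 2, 1, 3, 4
d = rank(temp) − rank(yield): -5, -1, -6, -4, 5, 7, 3, 1; Σd² = 162
ρ = 1 − 6Σd² / [n(n²−1)] = 1 − 6×162 / (8×63) = 1 − 972/504 ≈ -0.929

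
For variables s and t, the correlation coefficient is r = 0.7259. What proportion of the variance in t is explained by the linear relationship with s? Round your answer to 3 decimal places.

r² = (0.7259)² = 0.527

0.527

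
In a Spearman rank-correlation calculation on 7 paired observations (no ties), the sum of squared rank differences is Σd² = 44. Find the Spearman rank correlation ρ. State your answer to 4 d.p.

ρ = 1 − 6Σd² / [n(n²−1)] = 1 − 6×44 / (7×48)
  = 1 − 264/336 = 1 − 0.78571 ≈ 0.2143

0.2143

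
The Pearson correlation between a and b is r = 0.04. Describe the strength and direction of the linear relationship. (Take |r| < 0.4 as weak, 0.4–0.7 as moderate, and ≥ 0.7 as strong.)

weak positive

r = 0.04 > 0 so the relationship is positive.
|r| = 0.04, which falls in the weak range.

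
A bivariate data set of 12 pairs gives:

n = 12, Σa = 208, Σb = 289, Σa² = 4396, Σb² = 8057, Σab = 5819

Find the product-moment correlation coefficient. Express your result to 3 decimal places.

r = (nΣab − ΣaΣb) / √[(nΣa² − (Σa)²)(nΣb² − (Σb)²)]
Numerator: 12×5819 − 208×289 = 9716
Denominator: √[(52752 − 43264)(96684 − 83521)] = √[9488 × 13163] = 11175.4438
r = 9716 / 11175.4438 ≈ 0.869

0.869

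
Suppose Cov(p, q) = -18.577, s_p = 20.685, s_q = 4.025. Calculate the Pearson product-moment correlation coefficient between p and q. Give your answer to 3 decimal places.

r = Cov(p,q) / (s_p · s_q) = -18.577 / (20.685 × 4.025)
  = -18.577 / 83.2571 ≈ -0.223

-0.223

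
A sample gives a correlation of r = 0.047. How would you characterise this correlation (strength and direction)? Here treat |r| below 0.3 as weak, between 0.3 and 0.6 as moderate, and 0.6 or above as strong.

weak positive

r = 0.047 > 0 so the relationship is positive.
|r| = 0.047, which falls in the weak range.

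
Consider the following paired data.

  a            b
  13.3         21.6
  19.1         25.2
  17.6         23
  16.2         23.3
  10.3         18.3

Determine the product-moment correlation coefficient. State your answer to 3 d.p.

0.966

n = 5, Σa = 76.5, Σb = 111.4, Σa² = 1219.99, Σb² = 2508.38, Σab = 1739.35
nΣab − ΣaΣb = 8696.75 − 8522.1 = 174.65
nΣa² − (Σa)² = 6099.95 − 5852.25 = 247.7; nΣb² − (Σb)² = 12541.9 − 12409.96 = 131.94
r = 174.65 / √(247.7 × 131.94) = 174.65 / 180.7804 ≈ 0.966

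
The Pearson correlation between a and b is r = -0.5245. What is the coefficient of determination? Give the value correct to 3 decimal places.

r² = (-0.5245)² = 0.275

0.275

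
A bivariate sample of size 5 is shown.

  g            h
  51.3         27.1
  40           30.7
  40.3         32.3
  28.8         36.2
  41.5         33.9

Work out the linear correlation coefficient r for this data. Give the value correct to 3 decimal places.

n = 5, Σg = 201.9, Σh = 160.2, Σg² = 8407.47, Σh² = 5179.84, Σgh = 6369.33
nΣgh − ΣgΣh = 31846.65 − 32344.38 = -497.73
nΣg² − (Σg)² = 42037.35 − 40763.61 = 1273.74; nΣh² − (Σh)² = 25899.2 − 25664.04 = 235.16
r = -497.73 / √(1273.74 × 235.16) = -497.73 / 547.2958 ≈ -0.909

-0.909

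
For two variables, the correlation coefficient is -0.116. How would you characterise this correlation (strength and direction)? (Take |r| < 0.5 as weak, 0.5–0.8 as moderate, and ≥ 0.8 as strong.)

weak negative

r = -0.116 < 0 so the relationship is negative.
|r| = 0.116, which falls in the weak range.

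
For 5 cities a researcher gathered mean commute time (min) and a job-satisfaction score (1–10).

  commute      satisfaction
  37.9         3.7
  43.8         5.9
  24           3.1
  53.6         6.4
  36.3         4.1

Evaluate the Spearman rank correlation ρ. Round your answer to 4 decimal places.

Rank commute: 3, 4, 1, 5, 2
Rank satisfaction: 2, 4, 1, 5, 3
d = rank(commute) − rank(satisfaction): 1, 0, 0, 0, -1; Σd² = 2
ρ = 1 − 6Σd² / [n(n²−1)] = 1 − 6×2 / (5×24) = 1 − 12/120 ≈ 0.9000

0.9000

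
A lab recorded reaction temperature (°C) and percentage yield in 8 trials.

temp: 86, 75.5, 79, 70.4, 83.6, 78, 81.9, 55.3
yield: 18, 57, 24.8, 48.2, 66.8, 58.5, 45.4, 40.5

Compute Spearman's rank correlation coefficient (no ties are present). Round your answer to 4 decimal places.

-0.1190

Rank temp: 8, 3, 5, 2, 7, 4, 6, 1
Rank yield: 1, 6, 2, 5, 8, 7, 4, 3
d = rank(temp) − rank(yield): 7, -3, 3, -3, -1, -3, 2, -2; Σd² = 94
ρ = 1 − 6Σd² / [n(n²−1)] = 1 − 6×94 / (8×63) = 1 − 564/504 ≈ -0.1190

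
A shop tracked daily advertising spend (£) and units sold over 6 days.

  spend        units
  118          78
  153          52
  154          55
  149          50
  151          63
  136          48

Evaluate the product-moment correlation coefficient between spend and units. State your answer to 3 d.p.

n = 6, Σx = 861, Σy = 346, Σx² = 124547, Σy² = 20586, Σxy = 49121
nΣxy − ΣxΣy = 294726 − 297906 = -3180
nΣx² − (Σx)² = 747282 − 741321 = 5961; nΣy² − (Σy)² = 123516 − 119716 = 3800
r = -3180 / √(5961 × 3800) = -3180 / 4759.3907 ≈ -0.668

-0.668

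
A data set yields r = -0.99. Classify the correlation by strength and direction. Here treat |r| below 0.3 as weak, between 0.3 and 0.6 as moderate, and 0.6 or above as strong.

strong negative

r = -0.99 < 0 so the relationship is negative.
|r| = 0.99, which falls in the strong range.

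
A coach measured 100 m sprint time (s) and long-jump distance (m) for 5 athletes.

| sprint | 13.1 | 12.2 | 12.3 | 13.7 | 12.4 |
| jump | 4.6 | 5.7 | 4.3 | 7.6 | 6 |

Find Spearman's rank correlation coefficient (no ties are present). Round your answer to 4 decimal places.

Rank sprint: 4, 1, 2, 5, 3
Rank jump: 2, 3, 1, 5, 4
d = rank(sprint) − rank(jump): 2, -2, 1, 0, -1; Σd² = 10
ρ = 1 − 6Σd² / [n(n²−1)] = 1 − 6×10 / (5×24) = 1 − 60/120 ≈ 0.5000

0.5000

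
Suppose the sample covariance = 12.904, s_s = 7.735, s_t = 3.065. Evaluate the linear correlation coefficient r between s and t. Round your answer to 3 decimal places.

0.544

r = Cov(s,t) / (s_s · s_t) = 12.904 / (7.735 × 3.065)
  = 12.904 / 23.7078 ≈ 0.544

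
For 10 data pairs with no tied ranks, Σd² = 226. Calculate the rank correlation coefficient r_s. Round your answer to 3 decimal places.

-0.370

ρ = 1 − 6Σd² / [n(n²−1)] = 1 − 6×226 / (10×99)
  = 1 − 1356/990 = 1 − 1.3697 ≈ -0.370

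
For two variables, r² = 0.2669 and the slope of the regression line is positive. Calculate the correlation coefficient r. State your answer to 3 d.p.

|r| = √0.2669 = 0.517
The association is positive, so r = 0.517.

0.517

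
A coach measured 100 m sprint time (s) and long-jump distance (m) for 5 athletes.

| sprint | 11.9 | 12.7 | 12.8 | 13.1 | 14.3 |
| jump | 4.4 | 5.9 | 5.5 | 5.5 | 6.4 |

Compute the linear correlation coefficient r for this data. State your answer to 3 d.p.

n = 5, Σx = 64.8, Σy = 27.7, Σx² = 842.84, Σy² = 155.63, Σxy = 361.26
nΣxy − ΣxΣy = 1806.3 − 1794.96 = 11.34
nΣx² − (Σx)² = 4214.2 − 4199.04 = 15.16; nΣy² − (Σy)² = 778.15 − 767.29 = 10.86
r = 11.34 / √(15.16 × 10.86) = 11.34 / 12.8311 ≈ 0.884

0.884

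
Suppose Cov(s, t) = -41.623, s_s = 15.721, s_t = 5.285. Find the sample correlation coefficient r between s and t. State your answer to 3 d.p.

r = Cov(s,t) / (s_s · s_t) = -41.623 / (15.721 × 5.285)
  = -41.623 / 83.0855 ≈ -0.501

-0.501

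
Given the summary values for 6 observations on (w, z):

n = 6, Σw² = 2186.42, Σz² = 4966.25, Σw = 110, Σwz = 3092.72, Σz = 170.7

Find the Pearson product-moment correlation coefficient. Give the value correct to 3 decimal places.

r = (nΣwz − ΣwΣz) / √[(nΣw² − (Σw)²)(nΣz² − (Σz)²)]
Numerator: 6×3092.72 − 110×170.7 = -220.68
Denominator: √[(13118.52 − 12100)(29797.5 − 29138.49)] = √[1018.52 × 659.01] = 819.2770
r = -220.68 / 819.2770 ≈ -0.269

-0.269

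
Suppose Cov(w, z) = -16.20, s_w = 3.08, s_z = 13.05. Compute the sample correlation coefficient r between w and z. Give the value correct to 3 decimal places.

-0.403

r = Cov(w,z) / (s_w · s_z) = -16.20 / (3.08 × 13.05)
  = -16.20 / 40.1940 ≈ -0.403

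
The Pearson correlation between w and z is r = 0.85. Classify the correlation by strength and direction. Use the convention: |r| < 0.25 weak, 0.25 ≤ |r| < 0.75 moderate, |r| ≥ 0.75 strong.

strong positive

r = 0.85 > 0 so the relationship is positive.
|r| = 0.85, which falls in the strong range.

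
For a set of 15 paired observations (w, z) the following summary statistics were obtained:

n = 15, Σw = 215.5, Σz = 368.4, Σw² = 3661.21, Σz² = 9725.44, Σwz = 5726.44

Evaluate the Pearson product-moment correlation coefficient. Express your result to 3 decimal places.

r = (nΣwz − ΣwΣz) / √[(nΣw² − (Σw)²)(nΣz² − (Σz)²)]
Numerator: 15×5726.44 − 215.5×368.4 = 6506.4
Denominator: √[(54918.15 − 46440.25)(145881.6 − 135718.56)] = √[8477.9 × 10163.04] = 9282.3077
r = 6506.4 / 9282.3077 ≈ 0.701

0.701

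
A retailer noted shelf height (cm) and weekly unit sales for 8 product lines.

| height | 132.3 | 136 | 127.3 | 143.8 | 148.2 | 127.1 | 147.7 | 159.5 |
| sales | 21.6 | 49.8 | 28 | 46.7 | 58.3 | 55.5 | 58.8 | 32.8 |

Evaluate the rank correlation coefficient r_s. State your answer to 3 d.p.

0.286

Rank height: 3, 4, 2, 5, 7, 1, 6, 8
Rank sales: 1, 5, 2, 4, 7, 6, 8, 3
d = rank(height) − rank(sales): 2, -1, 0, 1, 0, -5, -2, 5; Σd² = 60
ρ = 1 − 6Σd² / [n(n²−1)] = 1 − 6×60 / (8×63) = 1 − 360/504 ≈ 0.286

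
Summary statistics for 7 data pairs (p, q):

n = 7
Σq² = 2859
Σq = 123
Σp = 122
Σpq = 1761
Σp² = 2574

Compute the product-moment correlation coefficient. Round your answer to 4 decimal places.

-0.6848

r = (nΣpq − ΣpΣq) / √[(nΣp² − (Σp)²)(nΣq² − (Σq)²)]
Numerator: 7×1761 − 122×123 = -2679
Denominator: √[(18018 − 14884)(20013 − 15129)] = √[3134 × 4884] = 3912.3466
r = -2679 / 3912.3466 ≈ -0.6848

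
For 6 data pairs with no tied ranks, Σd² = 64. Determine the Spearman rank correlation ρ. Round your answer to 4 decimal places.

-0.8286

ρ = 1 − 6Σd² / [n(n²−1)] = 1 − 6×64 / (6×35)
  = 1 − 384/210 = 1 − 1.82857 ≈ -0.8286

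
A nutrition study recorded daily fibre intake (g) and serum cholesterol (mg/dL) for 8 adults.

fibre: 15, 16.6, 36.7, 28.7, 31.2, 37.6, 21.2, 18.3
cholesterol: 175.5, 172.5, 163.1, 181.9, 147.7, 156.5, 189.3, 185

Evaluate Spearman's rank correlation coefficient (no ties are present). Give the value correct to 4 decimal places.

Rank fibre: 1, 2, 7, 5, 6, 8, 4, 3
Rank cholesterol: 5, 4, 3, 6, 1, 2, 8, 7
d = rank(fibre) − rank(cholesterol): -4, -2, 4, -1, 5, 6, -4, -4; Σd² = 130
ρ = 1 − 6Σd² / [n(n²−1)] = 1 − 6×130 / (8×63) = 1 − 780/504 ≈ -0.5476

-0.5476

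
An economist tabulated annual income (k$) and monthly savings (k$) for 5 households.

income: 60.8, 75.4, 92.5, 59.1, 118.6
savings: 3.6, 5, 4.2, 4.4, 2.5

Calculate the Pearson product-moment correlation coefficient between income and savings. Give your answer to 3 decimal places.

-0.641

n = 5, Σx = 406.4, Σy = 19.7, Σx² = 35496.82, Σy² = 81.21, Σxy = 1540.92
nΣxy − ΣxΣy = 7704.6 − 8006.08 = -301.48
nΣx² − (Σx)² = 177484.1 − 165160.96 = 12323.14; nΣy² − (Σy)² = 406.05 − 388.09 = 17.96
r = -301.48 / √(12323.14 × 17.96) = -301.48 / 470.4504 ≈ -0.641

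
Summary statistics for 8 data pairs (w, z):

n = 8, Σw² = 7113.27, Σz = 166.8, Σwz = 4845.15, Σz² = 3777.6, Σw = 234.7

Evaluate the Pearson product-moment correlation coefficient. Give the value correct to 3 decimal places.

-0.185

r = (nΣwz − ΣwΣz) / √[(nΣw² − (Σw)²)(nΣz² − (Σz)²)]
Numerator: 8×4845.15 − 234.7×166.8 = -386.76
Denominator: √[(56906.16 − 55084.09)(30220.8 − 27822.24)] = √[1822.07 × 2398.56] = 2090.5368
r = -386.76 / 2090.5368 ≈ -0.185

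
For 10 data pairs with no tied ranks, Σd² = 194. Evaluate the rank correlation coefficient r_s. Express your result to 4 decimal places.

ρ = 1 − 6Σd² / [n(n²−1)] = 1 − 6×194 / (10×99)
  = 1 − 1164/990 = 1 − 1.17576 ≈ -0.1758

-0.1758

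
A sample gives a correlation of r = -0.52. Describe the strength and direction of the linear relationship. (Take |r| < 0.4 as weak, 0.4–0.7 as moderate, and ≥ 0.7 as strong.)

r = -0.52 < 0 so the relationship is negative.
|r| = 0.52, which falls in the moderate range.

moderate negative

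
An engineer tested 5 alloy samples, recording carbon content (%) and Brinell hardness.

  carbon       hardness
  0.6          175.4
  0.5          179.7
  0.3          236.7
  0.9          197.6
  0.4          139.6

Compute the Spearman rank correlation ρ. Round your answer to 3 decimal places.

Rank carbon: 4, 3, 1, 5, 2
Rank hardness: 2, 3, 5, 4, 1
d = rank(carbon) − rank(hardness): 2, 0, -4, 1, 1; Σd² = 22
ρ = 1 − 6Σd² / [n(n²−1)] = 1 − 6×22 / (5×24) = 1 − 132/120 ≈ -0.100

-0.100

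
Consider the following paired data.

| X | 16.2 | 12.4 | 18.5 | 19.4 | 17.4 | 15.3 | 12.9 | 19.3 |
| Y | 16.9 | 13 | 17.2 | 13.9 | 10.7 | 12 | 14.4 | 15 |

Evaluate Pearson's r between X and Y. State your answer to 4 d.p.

0.2368

n = 8, ΣX = 131.4, ΣY = 113.1, ΣX² = 2210.56, ΣY² = 1634.51, ΣXY = 1867.88
nΣXY − ΣXΣY = 14943.04 − 14861.34 = 81.7
nΣX² − (ΣX)² = 17684.48 − 17265.96 = 418.52; nΣY² − (ΣY)² = 13076.08 − 12791.61 = 284.47
r = 81.7 / √(418.52 × 284.47) = 81.7 / 345.0455 ≈ 0.2368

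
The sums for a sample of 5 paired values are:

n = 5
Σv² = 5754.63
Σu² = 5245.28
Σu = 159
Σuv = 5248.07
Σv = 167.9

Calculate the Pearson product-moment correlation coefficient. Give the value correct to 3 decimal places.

r = (nΣuv − ΣuΣv) / √[(nΣu² − (Σu)²)(nΣv² − (Σv)²)]
Numerator: 5×5248.07 − 159×167.9 = -455.75
Denominator: √[(26226.4 − 25281)(28773.15 − 28190.41)] = √[945.4 × 582.74] = 742.2415
r = -455.75 / 742.2415 ≈ -0.614

-0.614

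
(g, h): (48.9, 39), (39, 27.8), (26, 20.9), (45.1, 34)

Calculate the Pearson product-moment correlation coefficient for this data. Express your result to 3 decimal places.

0.978

n = 4, Σg = 159, Σh = 121.7, Σg² = 6622.22, Σh² = 3886.65, Σgh = 5068.1
nΣgh − ΣgΣh = 20272.4 − 19350.3 = 922.1
nΣg² − (Σg)² = 26488.88 − 25281 = 1207.88; nΣh² − (Σh)² = 15546.6 − 14810.89 = 735.71
r = 922.1 / √(1207.88 × 735.71) = 922.1 / 942.6820 ≈ 0.978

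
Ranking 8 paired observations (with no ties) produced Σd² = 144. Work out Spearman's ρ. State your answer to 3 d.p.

ρ = 1 − 6Σd² / [n(n²−1)] = 1 − 6×144 / (8×63)
  = 1 − 864/504 = 1 − 1.7143 ≈ -0.714

-0.714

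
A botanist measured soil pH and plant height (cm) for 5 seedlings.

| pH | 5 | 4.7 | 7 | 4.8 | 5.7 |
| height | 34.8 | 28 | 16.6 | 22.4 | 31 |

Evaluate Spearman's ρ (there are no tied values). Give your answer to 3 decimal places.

-0.200

Rank pH: 3, 1, 5, 2, 4
Rank height: 5, 3, 1, 2, 4
d = rank(pH) − rank(height): -2, -2, 4, 0, 0; Σd² = 24
ρ = 1 − 6Σd² / [n(n²−1)] = 1 − 6×24 / (5×24) = 1 − 144/120 ≈ -0.200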